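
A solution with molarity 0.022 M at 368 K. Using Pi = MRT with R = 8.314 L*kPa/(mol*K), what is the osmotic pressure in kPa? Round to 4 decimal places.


Osmotic pressure (van't Hoff): Pi = M*R*T.
RT = 8.314 * 368 = 3059.552
Pi = 0.022 * 3059.552
Pi = 67.310144 kPa, rounded to 4 dp:

67.3101 kPa


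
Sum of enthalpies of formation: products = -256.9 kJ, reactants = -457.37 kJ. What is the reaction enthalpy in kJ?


dH_rxn = sum(dH_f products) - sum(dH_f reactants)
dH_rxn = -256.9 - (-457.37)
dH_rxn = 200.47 kJ:

200.47 kJ


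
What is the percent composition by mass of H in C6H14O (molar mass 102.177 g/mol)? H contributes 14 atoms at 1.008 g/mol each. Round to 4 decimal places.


pct = 100 * (n_elem * M_elem) / M_total
mass_contribution = 14 * 1.008 = 14.112 g/mol
pct = 100 * 14.112 / 102.177
pct = 13.8113274 %, rounded to 4 dp:

13.8113 %


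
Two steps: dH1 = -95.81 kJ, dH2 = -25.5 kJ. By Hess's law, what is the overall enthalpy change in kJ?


Hess's law: enthalpy is a state function, so add the step enthalpies.
dH_total = dH1 + dH2 = -95.81 + (-25.5)
dH_total = -121.31 kJ:

-121.31 kJ


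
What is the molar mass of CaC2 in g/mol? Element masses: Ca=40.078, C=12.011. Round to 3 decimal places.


M = sum(count * atomic_mass) over atoms.
M = 1*40.078 + 2*12.011
M = 40.078 + 24.022
M = 64.1 g/mol, rounded to 3 dp:

64.100 g/mol


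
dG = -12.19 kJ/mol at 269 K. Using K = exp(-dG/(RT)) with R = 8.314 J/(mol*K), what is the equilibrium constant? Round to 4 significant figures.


dG is in kJ/mol; multiply by 1000 to match R in J/(mol*K).
RT = 8.314 * 269 = 2236.466 J/mol
exponent = -dG*1000 / (RT) = -(-12.19*1000) / 2236.466 = 5.45056352
K = exp(5.45056352)
K = 232.88937, rounded to 4 significant figures:

232.9


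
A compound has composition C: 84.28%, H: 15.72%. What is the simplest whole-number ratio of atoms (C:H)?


Assume 100 g of compound, divide each mass% by atomic mass to get moles, then normalize by the smallest to get a raw atom ratio.
Moles per 100 g: C: 84.28/12.011 = 7.0169, H: 15.72/1.008 = 15.5952
Raw ratio (divide by min = 7.0169): C: 1.0, H: 2.223
Multiply by 9 to clear fractions: C: 9.0 ~= 9, H: 20.003 ~= 20
Reduce by GCD to get the simplest whole-number ratio:

9:20


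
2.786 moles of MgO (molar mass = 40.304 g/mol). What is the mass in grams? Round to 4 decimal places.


mass = n * M
mass = 2.786 * 40.304
mass = 112.286944 g, rounded to 4 dp:

112.2869 g


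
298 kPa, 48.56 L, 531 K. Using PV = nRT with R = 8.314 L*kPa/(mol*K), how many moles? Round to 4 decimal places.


PV = nRT, solve for n = PV / (RT).
PV = 298 * 48.56 = 14470.88
RT = 8.314 * 531 = 4414.734
n = 14470.88 / 4414.734
n = 3.27786 mol, rounded to 4 dp:

3.2779 mol


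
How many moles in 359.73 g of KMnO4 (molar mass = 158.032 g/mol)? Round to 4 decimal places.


n = mass / M
n = 359.73 / 158.032
n = 2.27631113 mol, rounded to 4 dp:

2.2763 mol


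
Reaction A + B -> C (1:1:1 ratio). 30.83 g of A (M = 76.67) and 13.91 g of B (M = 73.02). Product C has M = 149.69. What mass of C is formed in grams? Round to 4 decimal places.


Find moles of each reactant; the smaller value is the limiting reagent in a 1:1:1 reaction, so moles_C equals moles of the limiter.
n_A = mass_A / M_A = 30.83 / 76.67 = 0.402113 mol
n_B = mass_B / M_B = 13.91 / 73.02 = 0.190496 mol
Limiting reagent: B (smaller), n_limiting = 0.190496 mol
mass_C = n_limiting * M_C = 0.190496 * 149.69
mass_C = 28.51534624 g, rounded to 4 dp:

28.5153 g


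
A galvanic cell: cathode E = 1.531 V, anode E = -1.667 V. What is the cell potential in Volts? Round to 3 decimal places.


Standard cell potential: E_cell = E_cathode - E_anode.
E_cell = 1.531 - (-1.667)
E_cell = 3.198 V, rounded to 3 dp:

3.198 V


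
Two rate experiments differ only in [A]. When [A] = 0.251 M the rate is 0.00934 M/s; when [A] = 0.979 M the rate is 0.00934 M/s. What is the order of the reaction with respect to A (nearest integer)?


Rate is proportional to [A]^n, so rate2/rate1 = ([A]2/[A]1)^n. Take logs to solve for n.
rate2/rate1 = 0.00934 / 0.00934 = 1.0
[A]2/[A]1 = 0.979 / 0.251 = 3.9004
n = ln(1.0) / ln(3.9004) = 0.0
Nearest integer order:

0


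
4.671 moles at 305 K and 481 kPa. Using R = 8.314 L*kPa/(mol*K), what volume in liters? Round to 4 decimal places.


PV = nRT, solve for V = nRT / P.
nRT = 4.671 * 8.314 * 305 = 11844.5817
V = 11844.5817 / 481
V = 24.62490998 L, rounded to 4 dp:

24.6249 L


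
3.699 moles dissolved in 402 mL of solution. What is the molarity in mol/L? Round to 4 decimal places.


Convert volume to liters: V_L = V_mL / 1000.
V_L = 402 / 1000 = 0.402 L
M = n / V_L = 3.699 / 0.402
M = 9.20149254 mol/L, rounded to 4 dp:

9.2015 mol/L


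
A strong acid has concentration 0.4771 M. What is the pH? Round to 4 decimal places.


A strong acid dissociates completely, so [H+] equals the given concentration.
pH = -log10([H+]) = -log10(0.4771)
pH = 0.32139058, rounded to 4 dp:

0.3214


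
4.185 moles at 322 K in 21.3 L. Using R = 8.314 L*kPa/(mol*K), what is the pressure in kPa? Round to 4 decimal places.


PV = nRT, solve for P = nRT / V.
nRT = 4.185 * 8.314 * 322 = 11203.697
P = 11203.697 / 21.3
P = 525.99516432 kPa, rounded to 4 dp:

525.9952 kPa


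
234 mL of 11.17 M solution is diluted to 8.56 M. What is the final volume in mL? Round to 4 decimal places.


Dilution: M1*V1 = M2*V2, solve for V2.
V2 = M1*V1 / M2
V2 = 11.17 * 234 / 8.56
V2 = 2613.78 / 8.56
V2 = 305.34813084 mL, rounded to 4 dp:

305.3481 mL


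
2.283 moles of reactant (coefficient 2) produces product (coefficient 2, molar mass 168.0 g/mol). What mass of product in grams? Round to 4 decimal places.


Use the coefficient ratio to convert reactant moles to product moles, then multiply by the product's molar mass.
moles_P = moles_R * (coeff_P / coeff_R) = 2.283 * (2/2) = 2.283
mass_P = moles_P * M_P = 2.283 * 168.0
mass_P = 383.544 g, rounded to 4 dp:

383.5440 g


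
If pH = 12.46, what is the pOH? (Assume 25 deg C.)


At 25 deg C, pH + pOH = 14.
pOH = 14 - pH = 14 - 12.46
pOH = 1.54:

1.54


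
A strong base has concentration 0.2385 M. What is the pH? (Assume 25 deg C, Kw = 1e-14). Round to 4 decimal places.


A strong base dissociates completely, so [OH-] equals the given concentration.
pOH = -log10([OH-]) = -log10(0.2385) = 0.622512
pH = 14 - pOH = 14 - 0.622512
pH = 13.377488, rounded to 4 dp:

13.3775


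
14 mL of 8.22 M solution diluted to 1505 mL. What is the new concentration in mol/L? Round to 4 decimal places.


Dilution: M1*V1 = M2*V2, solve for M2.
M2 = M1*V1 / V2
M2 = 8.22 * 14 / 1505
M2 = 115.08 / 1505
M2 = 0.07646512 mol/L, rounded to 4 dp:

0.0765 mol/L


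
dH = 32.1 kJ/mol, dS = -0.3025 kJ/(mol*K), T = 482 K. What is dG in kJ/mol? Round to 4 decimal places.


Gibbs: dG = dH - T*dS (consistent units, dS already in kJ/(mol*K)).
T*dS = 482 * -0.3025 = -145.805
dG = 32.1 - (-145.805)
dG = 177.905 kJ/mol, rounded to 4 dp:

177.9050 kJ/mol


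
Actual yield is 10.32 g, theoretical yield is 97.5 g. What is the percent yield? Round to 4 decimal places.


% yield = 100 * actual / theoretical
% yield = 100 * 10.32 / 97.5
% yield = 10.58461538 %, rounded to 4 dp:

10.5846 %


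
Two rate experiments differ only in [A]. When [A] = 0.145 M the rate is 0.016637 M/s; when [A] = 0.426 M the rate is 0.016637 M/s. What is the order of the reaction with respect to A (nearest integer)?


Rate is proportional to [A]^n, so rate2/rate1 = ([A]2/[A]1)^n. Take logs to solve for n.
rate2/rate1 = 0.016637 / 0.016637 = 1.0
[A]2/[A]1 = 0.426 / 0.145 = 2.9379
n = ln(1.0) / ln(2.9379) = 0.0
Nearest integer order:

0


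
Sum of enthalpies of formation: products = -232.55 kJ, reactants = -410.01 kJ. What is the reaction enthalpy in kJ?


dH_rxn = sum(dH_f products) - sum(dH_f reactants)
dH_rxn = -232.55 - (-410.01)
dH_rxn = 177.46 kJ:

177.46 kJ


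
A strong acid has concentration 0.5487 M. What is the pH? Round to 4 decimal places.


A strong acid dissociates completely, so [H+] equals the given concentration.
pH = -log10([H+]) = -log10(0.5487)
pH = 0.26066504, rounded to 4 dp:

0.2607


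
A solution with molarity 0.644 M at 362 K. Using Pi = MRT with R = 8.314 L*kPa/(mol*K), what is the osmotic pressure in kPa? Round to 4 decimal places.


Osmotic pressure (van't Hoff): Pi = M*R*T.
RT = 8.314 * 362 = 3009.668
Pi = 0.644 * 3009.668
Pi = 1938.226192 kPa, rounded to 4 dp:

1938.2262 kPa


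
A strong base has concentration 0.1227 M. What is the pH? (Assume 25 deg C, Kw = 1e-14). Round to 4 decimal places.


A strong base dissociates completely, so [OH-] equals the given concentration.
pOH = -log10([OH-]) = -log10(0.1227) = 0.911155
pH = 14 - pOH = 14 - 0.911155
pH = 13.088845, rounded to 4 dp:

13.0888


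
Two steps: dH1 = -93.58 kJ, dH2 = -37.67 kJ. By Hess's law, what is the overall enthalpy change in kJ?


Hess's law: enthalpy is a state function, so add the step enthalpies.
dH_total = dH1 + dH2 = -93.58 + (-37.67)
dH_total = -131.25 kJ:

-131.25 kJ


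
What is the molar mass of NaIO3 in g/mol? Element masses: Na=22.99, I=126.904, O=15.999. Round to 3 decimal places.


M = sum(count * atomic_mass) over atoms.
M = 1*22.99 + 1*126.904 + 3*15.999
M = 22.99 + 126.904 + 47.997
M = 197.891 g/mol, rounded to 3 dp:

197.891 g/mol


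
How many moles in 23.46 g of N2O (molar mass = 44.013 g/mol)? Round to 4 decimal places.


n = mass / M
n = 23.46 / 44.013
n = 0.53302433 mol, rounded to 4 dp:

0.5330 mol


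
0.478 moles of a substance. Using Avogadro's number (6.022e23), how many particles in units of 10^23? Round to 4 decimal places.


N = n * NA, then divide by 1e23 for the requested units.
N / 1e23 = n * 6.022
N / 1e23 = 0.478 * 6.022
N / 1e23 = 2.878516, rounded to 4 dp:

2.8785


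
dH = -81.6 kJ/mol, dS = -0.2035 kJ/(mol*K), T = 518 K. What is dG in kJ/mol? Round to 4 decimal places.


Gibbs: dG = dH - T*dS (consistent units, dS already in kJ/(mol*K)).
T*dS = 518 * -0.2035 = -105.413
dG = -81.6 - (-105.413)
dG = 23.813 kJ/mol, rounded to 4 dp:

23.8130 kJ/mol


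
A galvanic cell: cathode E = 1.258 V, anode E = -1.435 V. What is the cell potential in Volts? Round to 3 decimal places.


Standard cell potential: E_cell = E_cathode - E_anode.
E_cell = 1.258 - (-1.435)
E_cell = 2.693 V, rounded to 3 dp:

2.693 V


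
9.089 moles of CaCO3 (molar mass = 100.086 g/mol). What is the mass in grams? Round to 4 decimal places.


mass = n * M
mass = 9.089 * 100.086
mass = 909.681654 g, rounded to 4 dp:

909.6817 g


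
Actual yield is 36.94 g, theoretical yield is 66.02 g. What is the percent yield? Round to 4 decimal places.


% yield = 100 * actual / theoretical
% yield = 100 * 36.94 / 66.02
% yield = 55.95274159 %, rounded to 4 dp:

55.9527 %


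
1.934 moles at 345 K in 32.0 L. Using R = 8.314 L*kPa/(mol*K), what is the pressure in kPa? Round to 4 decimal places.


PV = nRT, solve for P = nRT / V.
nRT = 1.934 * 8.314 * 345 = 5547.3502
P = 5547.3502 / 32.0
P = 173.35469375 kPa, rounded to 4 dp:

173.3547 kPa


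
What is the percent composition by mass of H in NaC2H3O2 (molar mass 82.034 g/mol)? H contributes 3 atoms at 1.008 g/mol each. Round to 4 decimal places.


pct = 100 * (n_elem * M_elem) / M_total
mass_contribution = 3 * 1.008 = 3.024 g/mol
pct = 100 * 3.024 / 82.034
pct = 3.68627642 %, rounded to 4 dp:

3.6863 %


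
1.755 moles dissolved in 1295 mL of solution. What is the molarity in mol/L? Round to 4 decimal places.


Convert volume to liters: V_L = V_mL / 1000.
V_L = 1295 / 1000 = 1.295 L
M = n / V_L = 1.755 / 1.295
M = 1.35521236 mol/L, rounded to 4 dp:

1.3552 mol/L


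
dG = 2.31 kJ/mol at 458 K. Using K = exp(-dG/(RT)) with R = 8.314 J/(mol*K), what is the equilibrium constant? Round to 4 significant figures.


dG is in kJ/mol; multiply by 1000 to match R in J/(mol*K).
RT = 8.314 * 458 = 3807.812 J/mol
exponent = -dG*1000 / (RT) = -(2.31*1000) / 3807.812 = -0.6066476
K = exp(-0.6066476)
K = 0.54517546, rounded to 4 significant figures:

0.5452


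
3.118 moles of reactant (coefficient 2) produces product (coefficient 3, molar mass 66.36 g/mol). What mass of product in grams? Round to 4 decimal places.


Use the coefficient ratio to convert reactant moles to product moles, then multiply by the product's molar mass.
moles_P = moles_R * (coeff_P / coeff_R) = 3.118 * (3/2) = 4.677
mass_P = moles_P * M_P = 4.677 * 66.36
mass_P = 310.36572 g, rounded to 4 dp:

310.3657 g


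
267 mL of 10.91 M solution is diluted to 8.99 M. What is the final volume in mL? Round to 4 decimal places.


Dilution: M1*V1 = M2*V2, solve for V2.
V2 = M1*V1 / M2
V2 = 10.91 * 267 / 8.99
V2 = 2912.97 / 8.99
V2 = 324.02335929 mL, rounded to 4 dp:

324.0234 mL


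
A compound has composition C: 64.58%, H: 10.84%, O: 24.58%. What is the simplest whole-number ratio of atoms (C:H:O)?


Assume 100 g of compound, divide each mass% by atomic mass to get moles, then normalize by the smallest to get a raw atom ratio.
Moles per 100 g: C: 64.58/12.011 = 5.3767, H: 10.84/1.008 = 10.754, O: 24.58/15.999 = 1.5363
Raw ratio (divide by min = 1.5363): C: 3.5, H: 7.0, O: 1.0
Multiply by 2 to clear fractions: C: 6.999 ~= 7, H: 13.999 ~= 14, O: 2.0 ~= 2
Reduce by GCD to get the simplest whole-number ratio:

7:14:2


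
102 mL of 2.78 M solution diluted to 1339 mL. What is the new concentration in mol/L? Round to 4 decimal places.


Dilution: M1*V1 = M2*V2, solve for M2.
M2 = M1*V1 / V2
M2 = 2.78 * 102 / 1339
M2 = 283.56 / 1339
M2 = 0.21176998 mol/L, rounded to 4 dp:

0.2118 mol/L


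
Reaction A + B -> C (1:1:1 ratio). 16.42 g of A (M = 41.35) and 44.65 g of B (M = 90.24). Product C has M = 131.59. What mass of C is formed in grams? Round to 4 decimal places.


Find moles of each reactant; the smaller value is the limiting reagent in a 1:1:1 reaction, so moles_C equals moles of the limiter.
n_A = mass_A / M_A = 16.42 / 41.35 = 0.397098 mol
n_B = mass_B / M_B = 44.65 / 90.24 = 0.494792 mol
Limiting reagent: A (smaller), n_limiting = 0.397098 mol
mass_C = n_limiting * M_C = 0.397098 * 131.59
mass_C = 52.25412582 g, rounded to 4 dp:

52.2541 g


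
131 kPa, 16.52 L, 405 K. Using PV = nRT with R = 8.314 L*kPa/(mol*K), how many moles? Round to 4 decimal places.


PV = nRT, solve for n = PV / (RT).
PV = 131 * 16.52 = 2164.12
RT = 8.314 * 405 = 3367.17
n = 2164.12 / 3367.17
n = 0.64271183 mol, rounded to 4 dp:

0.6427 mol


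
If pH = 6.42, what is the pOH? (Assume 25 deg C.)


At 25 deg C, pH + pOH = 14.
pOH = 14 - pH = 14 - 6.42
pOH = 7.58:

7.58


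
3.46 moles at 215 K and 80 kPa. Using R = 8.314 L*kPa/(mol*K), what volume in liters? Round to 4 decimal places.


PV = nRT, solve for V = nRT / P.
nRT = 3.46 * 8.314 * 215 = 6184.7846
V = 6184.7846 / 80
V = 77.3098075 L, rounded to 4 dp:

77.3098 L


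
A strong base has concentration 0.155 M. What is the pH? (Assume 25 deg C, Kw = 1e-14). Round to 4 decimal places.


A strong base dissociates completely, so [OH-] equals the given concentration.
pOH = -log10([OH-]) = -log10(0.155) = 0.809668
pH = 14 - pOH = 14 - 0.809668
pH = 13.190332, rounded to 4 dp:

13.1903


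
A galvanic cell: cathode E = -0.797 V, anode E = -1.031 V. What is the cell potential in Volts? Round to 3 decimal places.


Standard cell potential: E_cell = E_cathode - E_anode.
E_cell = -0.797 - (-1.031)
E_cell = 0.234 V, rounded to 3 dp:

0.234 V


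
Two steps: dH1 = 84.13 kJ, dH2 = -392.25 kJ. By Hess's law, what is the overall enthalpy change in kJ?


Hess's law: enthalpy is a state function, so add the step enthalpies.
dH_total = dH1 + dH2 = 84.13 + (-392.25)
dH_total = -308.12 kJ:

-308.12 kJ


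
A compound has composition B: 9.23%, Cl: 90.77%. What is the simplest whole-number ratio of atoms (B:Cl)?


Assume 100 g of compound, divide each mass% by atomic mass to get moles, then normalize by the smallest to get a raw atom ratio.
Moles per 100 g: B: 9.23/10.81 = 0.8538, Cl: 90.77/35.453 = 2.5603
Raw ratio (divide by min = 0.8538): B: 1.0, Cl: 2.999
Multiply by 1 to clear fractions: B: 1.0 ~= 1, Cl: 2.999 ~= 3
Reduce by GCD to get the simplest whole-number ratio:

1:3


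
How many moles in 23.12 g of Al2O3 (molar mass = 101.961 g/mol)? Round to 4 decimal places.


n = mass / M
n = 23.12 / 101.961
n = 0.22675337 mol, rounded to 4 dp:

0.2268 mol


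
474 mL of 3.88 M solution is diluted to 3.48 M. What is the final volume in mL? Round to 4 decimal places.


Dilution: M1*V1 = M2*V2, solve for V2.
V2 = M1*V1 / M2
V2 = 3.88 * 474 / 3.48
V2 = 1839.12 / 3.48
V2 = 528.48275862 mL, rounded to 4 dp:

528.4828 mL


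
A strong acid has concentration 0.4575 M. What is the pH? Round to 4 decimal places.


A strong acid dissociates completely, so [H+] equals the given concentration.
pH = -log10([H+]) = -log10(0.4575)
pH = 0.3396089, rounded to 4 dp:

0.3396


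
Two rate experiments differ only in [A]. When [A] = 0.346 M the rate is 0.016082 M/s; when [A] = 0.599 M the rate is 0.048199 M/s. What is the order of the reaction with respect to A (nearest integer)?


Rate is proportional to [A]^n, so rate2/rate1 = ([A]2/[A]1)^n. Take logs to solve for n.
rate2/rate1 = 0.048199 / 0.016082 = 2.9971
[A]2/[A]1 = 0.599 / 0.346 = 1.7312
n = ln(2.9971) / ln(1.7312) = 2.0
Nearest integer order:

2


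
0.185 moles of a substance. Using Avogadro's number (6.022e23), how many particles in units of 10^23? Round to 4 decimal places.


N = n * NA, then divide by 1e23 for the requested units.
N / 1e23 = n * 6.022
N / 1e23 = 0.185 * 6.022
N / 1e23 = 1.11407, rounded to 4 dp:

1.1141


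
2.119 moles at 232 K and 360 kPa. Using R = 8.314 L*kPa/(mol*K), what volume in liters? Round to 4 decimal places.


PV = nRT, solve for V = nRT / P.
nRT = 2.119 * 8.314 * 232 = 4087.2289
V = 4087.2289 / 360
V = 11.35341361 L, rounded to 4 dp:

11.3534 L


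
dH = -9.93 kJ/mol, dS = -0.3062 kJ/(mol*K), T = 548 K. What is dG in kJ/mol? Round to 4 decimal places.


Gibbs: dG = dH - T*dS (consistent units, dS already in kJ/(mol*K)).
T*dS = 548 * -0.3062 = -167.7976
dG = -9.93 - (-167.7976)
dG = 157.8676 kJ/mol, rounded to 4 dp:

157.8676 kJ/mol


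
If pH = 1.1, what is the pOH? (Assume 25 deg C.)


At 25 deg C, pH + pOH = 14.
pOH = 14 - pH = 14 - 1.1
pOH = 12.9:

12.90


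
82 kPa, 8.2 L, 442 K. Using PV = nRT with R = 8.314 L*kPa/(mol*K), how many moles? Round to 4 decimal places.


PV = nRT, solve for n = PV / (RT).
PV = 82 * 8.2 = 672.4
RT = 8.314 * 442 = 3674.788
n = 672.4 / 3674.788
n = 0.18297654 mol, rounded to 4 dp:

0.1830 mol


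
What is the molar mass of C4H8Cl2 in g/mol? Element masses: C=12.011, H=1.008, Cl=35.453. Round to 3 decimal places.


M = sum(count * atomic_mass) over atoms.
M = 4*12.011 + 8*1.008 + 2*35.453
M = 48.044 + 8.064 + 70.906
M = 127.014 g/mol, rounded to 3 dp:

127.014 g/mol


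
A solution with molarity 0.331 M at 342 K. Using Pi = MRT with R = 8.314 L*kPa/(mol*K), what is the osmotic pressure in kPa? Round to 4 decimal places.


Osmotic pressure (van't Hoff): Pi = M*R*T.
RT = 8.314 * 342 = 2843.388
Pi = 0.331 * 2843.388
Pi = 941.161428 kPa, rounded to 4 dp:

941.1614 kPa


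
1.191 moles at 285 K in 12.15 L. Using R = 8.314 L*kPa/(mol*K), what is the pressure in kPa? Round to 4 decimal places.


PV = nRT, solve for P = nRT / V.
nRT = 1.191 * 8.314 * 285 = 2822.0626
P = 2822.0626 / 12.15
P = 232.26852675 kPa, rounded to 4 dp:

232.2685 kPa


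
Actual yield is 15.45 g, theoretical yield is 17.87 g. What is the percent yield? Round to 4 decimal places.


% yield = 100 * actual / theoretical
% yield = 100 * 15.45 / 17.87
% yield = 86.45775042 %, rounded to 4 dp:

86.4578 %


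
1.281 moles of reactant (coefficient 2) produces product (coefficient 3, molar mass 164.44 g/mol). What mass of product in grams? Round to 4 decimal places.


Use the coefficient ratio to convert reactant moles to product moles, then multiply by the product's molar mass.
moles_P = moles_R * (coeff_P / coeff_R) = 1.281 * (3/2) = 1.9215
mass_P = moles_P * M_P = 1.9215 * 164.44
mass_P = 315.97146 g, rounded to 4 dp:

315.9715 g


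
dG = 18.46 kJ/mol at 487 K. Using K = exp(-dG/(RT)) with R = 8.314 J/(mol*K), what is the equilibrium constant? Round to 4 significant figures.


dG is in kJ/mol; multiply by 1000 to match R in J/(mol*K).
RT = 8.314 * 487 = 4048.918 J/mol
exponent = -dG*1000 / (RT) = -(18.46*1000) / 4048.918 = -4.55924274
K = exp(-4.55924274)
K = 0.010469984, rounded to 4 significant figures:

0.01047


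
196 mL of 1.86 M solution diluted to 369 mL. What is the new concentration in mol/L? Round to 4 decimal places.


Dilution: M1*V1 = M2*V2, solve for M2.
M2 = M1*V1 / V2
M2 = 1.86 * 196 / 369
M2 = 364.56 / 369
M2 = 0.98796748 mol/L, rounded to 4 dp:

0.9880 mol/L


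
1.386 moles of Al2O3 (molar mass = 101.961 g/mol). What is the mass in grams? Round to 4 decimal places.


mass = n * M
mass = 1.386 * 101.961
mass = 141.317946 g, rounded to 4 dp:

141.3179 g


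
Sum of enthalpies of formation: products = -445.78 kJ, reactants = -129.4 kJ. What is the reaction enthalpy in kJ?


dH_rxn = sum(dH_f products) - sum(dH_f reactants)
dH_rxn = -445.78 - (-129.4)
dH_rxn = -316.38 kJ:

-316.38 kJ


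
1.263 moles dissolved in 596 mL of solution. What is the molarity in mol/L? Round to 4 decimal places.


Convert volume to liters: V_L = V_mL / 1000.
V_L = 596 / 1000 = 0.596 L
M = n / V_L = 1.263 / 0.596
M = 2.11912752 mol/L, rounded to 4 dp:

2.1191 mol/L


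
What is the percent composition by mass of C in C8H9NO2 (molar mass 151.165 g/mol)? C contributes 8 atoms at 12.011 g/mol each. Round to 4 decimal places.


pct = 100 * (n_elem * M_elem) / M_total
mass_contribution = 8 * 12.011 = 96.088 g/mol
pct = 100 * 96.088 / 151.165
pct = 63.56497867 %, rounded to 4 dp:

63.5650 %


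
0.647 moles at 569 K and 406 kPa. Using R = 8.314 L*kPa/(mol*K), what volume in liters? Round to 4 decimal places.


PV = nRT, solve for V = nRT / P.
nRT = 0.647 * 8.314 * 569 = 3060.7409
V = 3060.7409 / 406
V = 7.53877069 L, rounded to 4 dp:

7.5388 L


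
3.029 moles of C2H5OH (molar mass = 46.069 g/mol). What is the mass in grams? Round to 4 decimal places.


mass = n * M
mass = 3.029 * 46.069
mass = 139.543001 g, rounded to 4 dp:

139.5430 g


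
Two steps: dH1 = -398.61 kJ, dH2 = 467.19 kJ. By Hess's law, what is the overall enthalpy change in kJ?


Hess's law: enthalpy is a state function, so add the step enthalpies.
dH_total = dH1 + dH2 = -398.61 + (467.19)
dH_total = 68.58 kJ:

68.58 kJ


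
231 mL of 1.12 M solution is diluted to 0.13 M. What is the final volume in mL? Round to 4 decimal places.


Dilution: M1*V1 = M2*V2, solve for V2.
V2 = M1*V1 / M2
V2 = 1.12 * 231 / 0.13
V2 = 258.72 / 0.13
V2 = 1990.15384615 mL, rounded to 4 dp:

1990.1538 mL


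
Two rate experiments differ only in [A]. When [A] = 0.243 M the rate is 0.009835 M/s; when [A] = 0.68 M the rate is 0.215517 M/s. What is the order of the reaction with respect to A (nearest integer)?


Rate is proportional to [A]^n, so rate2/rate1 = ([A]2/[A]1)^n. Take logs to solve for n.
rate2/rate1 = 0.215517 / 0.009835 = 21.9133
[A]2/[A]1 = 0.68 / 0.243 = 2.7984
n = ln(21.9133) / ln(2.7984) = 3.0
Nearest integer order:

3


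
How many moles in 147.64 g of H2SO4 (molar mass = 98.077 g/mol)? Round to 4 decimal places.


n = mass / M
n = 147.64 / 98.077
n = 1.50534784 mol, rounded to 4 dp:

1.5053 mol


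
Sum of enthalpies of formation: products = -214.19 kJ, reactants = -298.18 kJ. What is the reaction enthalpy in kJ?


dH_rxn = sum(dH_f products) - sum(dH_f reactants)
dH_rxn = -214.19 - (-298.18)
dH_rxn = 83.99 kJ:

83.99 kJ


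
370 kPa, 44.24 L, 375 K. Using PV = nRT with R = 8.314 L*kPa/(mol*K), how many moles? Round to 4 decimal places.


PV = nRT, solve for n = PV / (RT).
PV = 370 * 44.24 = 16368.8
RT = 8.314 * 375 = 3117.75
n = 16368.8 / 3117.75
n = 5.25019646 mol, rounded to 4 dp:

5.2502 mol


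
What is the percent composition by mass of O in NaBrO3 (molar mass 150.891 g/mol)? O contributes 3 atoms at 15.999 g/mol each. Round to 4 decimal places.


pct = 100 * (n_elem * M_elem) / M_total
mass_contribution = 3 * 15.999 = 47.997 g/mol
pct = 100 * 47.997 / 150.891
pct = 31.80905422 %, rounded to 4 dp:

31.8091 %


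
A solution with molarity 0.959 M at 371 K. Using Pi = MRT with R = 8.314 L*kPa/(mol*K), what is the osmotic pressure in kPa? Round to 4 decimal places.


Osmotic pressure (van't Hoff): Pi = M*R*T.
RT = 8.314 * 371 = 3084.494
Pi = 0.959 * 3084.494
Pi = 2958.029746 kPa, rounded to 4 dp:

2958.0297 kPa


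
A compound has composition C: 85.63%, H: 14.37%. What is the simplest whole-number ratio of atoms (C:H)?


Assume 100 g of compound, divide each mass% by atomic mass to get moles, then normalize by the smallest to get a raw atom ratio.
Moles per 100 g: C: 85.63/12.011 = 7.1293, H: 14.37/1.008 = 14.256
Raw ratio (divide by min = 7.1293): C: 1.0, H: 2.0
Multiply by 1 to clear fractions: C: 1.0 ~= 1, H: 2.0 ~= 2
Reduce by GCD to get the simplest whole-number ratio:

1:2


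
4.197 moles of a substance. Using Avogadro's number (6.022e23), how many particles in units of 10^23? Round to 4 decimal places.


N = n * NA, then divide by 1e23 for the requested units.
N / 1e23 = n * 6.022
N / 1e23 = 4.197 * 6.022
N / 1e23 = 25.274334, rounded to 4 dp:

25.2743


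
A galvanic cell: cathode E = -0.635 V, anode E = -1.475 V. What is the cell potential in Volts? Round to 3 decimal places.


Standard cell potential: E_cell = E_cathode - E_anode.
E_cell = -0.635 - (-1.475)
E_cell = 0.84 V, rounded to 3 dp:

0.840 V


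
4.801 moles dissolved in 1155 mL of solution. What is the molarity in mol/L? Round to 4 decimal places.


Convert volume to liters: V_L = V_mL / 1000.
V_L = 1155 / 1000 = 1.155 L
M = n / V_L = 4.801 / 1.155
M = 4.15670996 mol/L, rounded to 4 dp:

4.1567 mol/L


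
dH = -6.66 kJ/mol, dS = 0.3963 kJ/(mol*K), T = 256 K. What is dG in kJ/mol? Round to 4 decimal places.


Gibbs: dG = dH - T*dS (consistent units, dS already in kJ/(mol*K)).
T*dS = 256 * 0.3963 = 101.4528
dG = -6.66 - (101.4528)
dG = -108.1128 kJ/mol, rounded to 4 dp:

-108.1128 kJ/mol


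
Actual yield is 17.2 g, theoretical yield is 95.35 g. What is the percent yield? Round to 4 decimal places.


% yield = 100 * actual / theoretical
% yield = 100 * 17.2 / 95.35
% yield = 18.0388044 %, rounded to 4 dp:

18.0388 %


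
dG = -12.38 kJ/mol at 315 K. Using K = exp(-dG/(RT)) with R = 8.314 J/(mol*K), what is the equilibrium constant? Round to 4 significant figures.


dG is in kJ/mol; multiply by 1000 to match R in J/(mol*K).
RT = 8.314 * 315 = 2618.91 J/mol
exponent = -dG*1000 / (RT) = -(-12.38*1000) / 2618.91 = 4.72715748
K = exp(4.72715748)
K = 112.97397, rounded to 4 significant figures:

113.0


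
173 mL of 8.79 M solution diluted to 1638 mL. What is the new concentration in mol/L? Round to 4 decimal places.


Dilution: M1*V1 = M2*V2, solve for M2.
M2 = M1*V1 / V2
M2 = 8.79 * 173 / 1638
M2 = 1520.67 / 1638
M2 = 0.92836996 mol/L, rounded to 4 dp:

0.9284 mol/L


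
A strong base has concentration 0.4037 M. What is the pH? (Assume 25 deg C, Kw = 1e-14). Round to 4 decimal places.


A strong base dissociates completely, so [OH-] equals the given concentration.
pOH = -log10([OH-]) = -log10(0.4037) = 0.393941
pH = 14 - pOH = 14 - 0.393941
pH = 13.606059, rounded to 4 dp:

13.6061


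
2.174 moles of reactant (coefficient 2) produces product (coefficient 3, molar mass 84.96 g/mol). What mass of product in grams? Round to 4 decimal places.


Use the coefficient ratio to convert reactant moles to product moles, then multiply by the product's molar mass.
moles_P = moles_R * (coeff_P / coeff_R) = 2.174 * (3/2) = 3.261
mass_P = moles_P * M_P = 3.261 * 84.96
mass_P = 277.05456 g, rounded to 4 dp:

277.0546 g


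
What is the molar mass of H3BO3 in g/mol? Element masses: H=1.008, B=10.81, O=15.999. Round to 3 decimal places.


M = sum(count * atomic_mass) over atoms.
M = 3*1.008 + 1*10.81 + 3*15.999
M = 3.024 + 10.81 + 47.997
M = 61.831 g/mol, rounded to 3 dp:

61.831 g/mol


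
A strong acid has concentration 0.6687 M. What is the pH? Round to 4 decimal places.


A strong acid dissociates completely, so [H+] equals the given concentration.
pH = -log10([H+]) = -log10(0.6687)
pH = 0.17476868, rounded to 4 dp:

0.1748


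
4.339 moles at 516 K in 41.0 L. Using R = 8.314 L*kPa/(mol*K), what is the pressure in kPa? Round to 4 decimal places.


PV = nRT, solve for P = nRT / V.
nRT = 4.339 * 8.314 * 516 = 18614.4141
P = 18614.4141 / 41.0
P = 454.0101 kPa, rounded to 4 dp:

454.0101 kPa


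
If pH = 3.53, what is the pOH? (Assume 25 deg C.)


At 25 deg C, pH + pOH = 14.
pOH = 14 - pH = 14 - 3.53
pOH = 10.47:

10.47


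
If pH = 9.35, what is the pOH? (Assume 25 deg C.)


At 25 deg C, pH + pOH = 14.
pOH = 14 - pH = 14 - 9.35
pOH = 4.65:

4.65


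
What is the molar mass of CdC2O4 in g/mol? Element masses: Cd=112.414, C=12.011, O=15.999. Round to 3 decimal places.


M = sum(count * atomic_mass) over atoms.
M = 1*112.414 + 2*12.011 + 4*15.999
M = 112.414 + 24.022 + 63.996
M = 200.432 g/mol, rounded to 3 dp:

200.432 g/mol


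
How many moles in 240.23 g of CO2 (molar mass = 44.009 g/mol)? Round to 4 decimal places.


n = mass / M
n = 240.23 / 44.009
n = 5.45865618 mol, rounded to 4 dp:

5.4587 mol


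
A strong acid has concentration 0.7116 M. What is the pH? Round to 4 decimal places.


A strong acid dissociates completely, so [H+] equals the given concentration.
pH = -log10([H+]) = -log10(0.7116)
pH = 0.14776406, rounded to 4 dp:

0.1478


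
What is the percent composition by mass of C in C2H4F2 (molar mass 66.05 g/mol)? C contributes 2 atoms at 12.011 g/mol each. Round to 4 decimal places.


pct = 100 * (n_elem * M_elem) / M_total
mass_contribution = 2 * 12.011 = 24.022 g/mol
pct = 100 * 24.022 / 66.05
pct = 36.36941711 %, rounded to 4 dp:

36.3694 %


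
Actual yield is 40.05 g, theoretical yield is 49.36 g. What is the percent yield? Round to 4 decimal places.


% yield = 100 * actual / theoretical
% yield = 100 * 40.05 / 49.36
% yield = 81.13857374 %, rounded to 4 dp:

81.1386 %


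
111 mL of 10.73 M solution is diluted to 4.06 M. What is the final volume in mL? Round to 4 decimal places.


Dilution: M1*V1 = M2*V2, solve for V2.
V2 = M1*V1 / M2
V2 = 10.73 * 111 / 4.06
V2 = 1191.03 / 4.06
V2 = 293.35714286 mL, rounded to 4 dp:

293.3571 mL


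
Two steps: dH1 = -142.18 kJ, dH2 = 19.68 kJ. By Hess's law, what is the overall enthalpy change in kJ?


Hess's law: enthalpy is a state function, so add the step enthalpies.
dH_total = dH1 + dH2 = -142.18 + (19.68)
dH_total = -122.5 kJ:

-122.50 kJ


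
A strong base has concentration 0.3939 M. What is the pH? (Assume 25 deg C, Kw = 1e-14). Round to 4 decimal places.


A strong base dissociates completely, so [OH-] equals the given concentration.
pOH = -log10([OH-]) = -log10(0.3939) = 0.404614
pH = 14 - pOH = 14 - 0.404614
pH = 13.595386, rounded to 4 dp:

13.5954


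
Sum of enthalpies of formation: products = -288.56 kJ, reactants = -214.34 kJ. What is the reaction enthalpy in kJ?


dH_rxn = sum(dH_f products) - sum(dH_f reactants)
dH_rxn = -288.56 - (-214.34)
dH_rxn = -74.22 kJ:

-74.22 kJ


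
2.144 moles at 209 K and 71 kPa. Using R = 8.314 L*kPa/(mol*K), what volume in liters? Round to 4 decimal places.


PV = nRT, solve for V = nRT / P.
nRT = 2.144 * 8.314 * 209 = 3725.4701
V = 3725.4701 / 71
V = 52.47140986 L, rounded to 4 dp:

52.4714 L


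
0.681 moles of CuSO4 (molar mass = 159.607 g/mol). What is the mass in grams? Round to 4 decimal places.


mass = n * M
mass = 0.681 * 159.607
mass = 108.692367 g, rounded to 4 dp:

108.6924 g


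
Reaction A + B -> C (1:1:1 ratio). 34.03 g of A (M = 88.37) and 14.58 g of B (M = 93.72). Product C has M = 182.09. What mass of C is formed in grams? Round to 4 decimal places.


Find moles of each reactant; the smaller value is the limiting reagent in a 1:1:1 reaction, so moles_C equals moles of the limiter.
n_A = mass_A / M_A = 34.03 / 88.37 = 0.385085 mol
n_B = mass_B / M_B = 14.58 / 93.72 = 0.15557 mol
Limiting reagent: B (smaller), n_limiting = 0.15557 mol
mass_C = n_limiting * M_C = 0.15557 * 182.09
mass_C = 28.3277413 g, rounded to 4 dp:

28.3277 g


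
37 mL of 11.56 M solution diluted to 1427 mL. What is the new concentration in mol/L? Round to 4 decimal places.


Dilution: M1*V1 = M2*V2, solve for M2.
M2 = M1*V1 / V2
M2 = 11.56 * 37 / 1427
M2 = 427.72 / 1427
M2 = 0.29973371 mol/L, rounded to 4 dp:

0.2997 mol/L


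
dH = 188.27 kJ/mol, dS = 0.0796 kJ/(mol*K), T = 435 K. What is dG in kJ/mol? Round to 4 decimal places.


Gibbs: dG = dH - T*dS (consistent units, dS already in kJ/(mol*K)).
T*dS = 435 * 0.0796 = 34.626
dG = 188.27 - (34.626)
dG = 153.644 kJ/mol, rounded to 4 dp:

153.6440 kJ/mol


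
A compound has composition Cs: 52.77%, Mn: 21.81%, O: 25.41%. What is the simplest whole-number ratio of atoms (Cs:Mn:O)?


Assume 100 g of compound, divide each mass% by atomic mass to get moles, then normalize by the smallest to get a raw atom ratio.
Moles per 100 g: Cs: 52.77/132.905 = 0.3971, Mn: 21.81/54.938 = 0.397, O: 25.41/15.999 = 1.5882
Raw ratio (divide by min = 0.397): Cs: 1.0, Mn: 1.0, O: 4.001
Multiply by 1 to clear fractions: Cs: 1.0 ~= 1, Mn: 1.0 ~= 1, O: 4.001 ~= 4
Reduce by GCD to get the simplest whole-number ratio:

1:1:4


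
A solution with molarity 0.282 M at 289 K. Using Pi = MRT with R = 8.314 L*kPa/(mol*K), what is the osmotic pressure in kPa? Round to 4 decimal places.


Osmotic pressure (van't Hoff): Pi = M*R*T.
RT = 8.314 * 289 = 2402.746
Pi = 0.282 * 2402.746
Pi = 677.574372 kPa, rounded to 4 dp:

677.5744 kPa


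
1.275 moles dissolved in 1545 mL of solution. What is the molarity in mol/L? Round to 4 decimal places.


Convert volume to liters: V_L = V_mL / 1000.
V_L = 1545 / 1000 = 1.545 L
M = n / V_L = 1.275 / 1.545
M = 0.82524272 mol/L, rounded to 4 dp:

0.8252 mol/L


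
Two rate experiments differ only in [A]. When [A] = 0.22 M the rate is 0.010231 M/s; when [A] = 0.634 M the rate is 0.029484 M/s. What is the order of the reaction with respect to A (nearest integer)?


Rate is proportional to [A]^n, so rate2/rate1 = ([A]2/[A]1)^n. Take logs to solve for n.
rate2/rate1 = 0.029484 / 0.010231 = 2.8818
[A]2/[A]1 = 0.634 / 0.22 = 2.8818
n = ln(2.8818) / ln(2.8818) = 1.0
Nearest integer order:

1


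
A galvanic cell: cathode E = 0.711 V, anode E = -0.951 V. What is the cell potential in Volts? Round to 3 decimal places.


Standard cell potential: E_cell = E_cathode - E_anode.
E_cell = 0.711 - (-0.951)
E_cell = 1.662 V, rounded to 3 dp:

1.662 V


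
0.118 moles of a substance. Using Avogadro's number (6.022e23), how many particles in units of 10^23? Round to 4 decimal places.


N = n * NA, then divide by 1e23 for the requested units.
N / 1e23 = n * 6.022
N / 1e23 = 0.118 * 6.022
N / 1e23 = 0.710596, rounded to 4 dp:

0.7106


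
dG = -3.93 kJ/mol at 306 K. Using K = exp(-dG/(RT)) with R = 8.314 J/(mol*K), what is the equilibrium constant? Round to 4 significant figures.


dG is in kJ/mol; multiply by 1000 to match R in J/(mol*K).
RT = 8.314 * 306 = 2544.084 J/mol
exponent = -dG*1000 / (RT) = -(-3.93*1000) / 2544.084 = 1.54476031
K = exp(1.54476031)
K = 4.6868481, rounded to 4 significant figures:

4.687


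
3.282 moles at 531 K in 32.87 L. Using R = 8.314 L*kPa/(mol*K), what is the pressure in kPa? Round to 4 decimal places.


PV = nRT, solve for P = nRT / V.
nRT = 3.282 * 8.314 * 531 = 14489.157
P = 14489.157 / 32.87
P = 440.8018558 kPa, rounded to 4 dp:

440.8019 kPa


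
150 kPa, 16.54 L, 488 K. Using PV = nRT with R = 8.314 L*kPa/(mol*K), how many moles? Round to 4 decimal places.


PV = nRT, solve for n = PV / (RT).
PV = 150 * 16.54 = 2481.0
RT = 8.314 * 488 = 4057.232
n = 2481.0 / 4057.232
n = 0.61150065 mol, rounded to 4 dp:

0.6115 mol


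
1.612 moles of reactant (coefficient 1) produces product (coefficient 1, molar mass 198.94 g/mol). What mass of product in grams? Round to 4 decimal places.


Use the coefficient ratio to convert reactant moles to product moles, then multiply by the product's molar mass.
moles_P = moles_R * (coeff_P / coeff_R) = 1.612 * (1/1) = 1.612
mass_P = moles_P * M_P = 1.612 * 198.94
mass_P = 320.69128 g, rounded to 4 dp:

320.6913 g


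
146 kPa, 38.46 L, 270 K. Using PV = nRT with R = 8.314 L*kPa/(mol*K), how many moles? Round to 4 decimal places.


PV = nRT, solve for n = PV / (RT).
PV = 146 * 38.46 = 5615.16
RT = 8.314 * 270 = 2244.78
n = 5615.16 / 2244.78
n = 2.50142998 mol, rounded to 4 dp:

2.5014 mol


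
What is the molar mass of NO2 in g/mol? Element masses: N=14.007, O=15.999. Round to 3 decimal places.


M = sum(count * atomic_mass) over atoms.
M = 1*14.007 + 2*15.999
M = 14.007 + 31.998
M = 46.005 g/mol, rounded to 3 dp:

46.005 g/mol


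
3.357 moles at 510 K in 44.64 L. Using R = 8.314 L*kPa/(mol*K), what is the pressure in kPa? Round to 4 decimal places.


PV = nRT, solve for P = nRT / V.
nRT = 3.357 * 8.314 * 510 = 14234.15
P = 14234.15 / 44.64
P = 318.86536738 kPa, rounded to 4 dp:

318.8654 kPa


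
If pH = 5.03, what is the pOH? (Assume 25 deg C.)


At 25 deg C, pH + pOH = 14.
pOH = 14 - pH = 14 - 5.03
pOH = 8.97:

8.97


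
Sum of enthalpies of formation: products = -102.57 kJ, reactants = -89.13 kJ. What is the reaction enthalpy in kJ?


dH_rxn = sum(dH_f products) - sum(dH_f reactants)
dH_rxn = -102.57 - (-89.13)
dH_rxn = -13.44 kJ:

-13.44 kJ


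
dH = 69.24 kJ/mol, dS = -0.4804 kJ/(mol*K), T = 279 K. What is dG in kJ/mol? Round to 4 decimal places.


Gibbs: dG = dH - T*dS (consistent units, dS already in kJ/(mol*K)).
T*dS = 279 * -0.4804 = -134.0316
dG = 69.24 - (-134.0316)
dG = 203.2716 kJ/mol, rounded to 4 dp:

203.2716 kJ/mol


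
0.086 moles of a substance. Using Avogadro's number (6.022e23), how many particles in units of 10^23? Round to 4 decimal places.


N = n * NA, then divide by 1e23 for the requested units.
N / 1e23 = n * 6.022
N / 1e23 = 0.086 * 6.022
N / 1e23 = 0.517892, rounded to 4 dp:

0.5179


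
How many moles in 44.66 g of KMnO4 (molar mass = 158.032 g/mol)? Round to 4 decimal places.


n = mass / M
n = 44.66 / 158.032
n = 0.28260099 mol, rounded to 4 dp:

0.2826 mol


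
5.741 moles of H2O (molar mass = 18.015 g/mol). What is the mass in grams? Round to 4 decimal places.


mass = n * M
mass = 5.741 * 18.015
mass = 103.424115 g, rounded to 4 dp:

103.4241 g


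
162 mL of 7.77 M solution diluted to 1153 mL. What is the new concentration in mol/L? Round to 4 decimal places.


Dilution: M1*V1 = M2*V2, solve for M2.
M2 = M1*V1 / V2
M2 = 7.77 * 162 / 1153
M2 = 1258.74 / 1153
M2 = 1.09170859 mol/L, rounded to 4 dp:

1.0917 mol/L


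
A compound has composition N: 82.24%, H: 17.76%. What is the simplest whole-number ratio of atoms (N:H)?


Assume 100 g of compound, divide each mass% by atomic mass to get moles, then normalize by the smallest to get a raw atom ratio.
Moles per 100 g: N: 82.24/14.007 = 5.8714, H: 17.76/1.008 = 17.619
Raw ratio (divide by min = 5.8714): N: 1.0, H: 3.001
Multiply by 1 to clear fractions: N: 1.0 ~= 1, H: 3.001 ~= 3
Reduce by GCD to get the simplest whole-number ratio:

1:3


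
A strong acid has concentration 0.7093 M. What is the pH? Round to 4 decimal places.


A strong acid dissociates completely, so [H+] equals the given concentration.
pH = -log10([H+]) = -log10(0.7093)
pH = 0.14917004, rounded to 4 dp:

0.1492


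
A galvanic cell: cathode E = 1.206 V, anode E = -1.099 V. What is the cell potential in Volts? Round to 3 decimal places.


Standard cell potential: E_cell = E_cathode - E_anode.
E_cell = 1.206 - (-1.099)
E_cell = 2.305 V, rounded to 3 dp:

2.305 V
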